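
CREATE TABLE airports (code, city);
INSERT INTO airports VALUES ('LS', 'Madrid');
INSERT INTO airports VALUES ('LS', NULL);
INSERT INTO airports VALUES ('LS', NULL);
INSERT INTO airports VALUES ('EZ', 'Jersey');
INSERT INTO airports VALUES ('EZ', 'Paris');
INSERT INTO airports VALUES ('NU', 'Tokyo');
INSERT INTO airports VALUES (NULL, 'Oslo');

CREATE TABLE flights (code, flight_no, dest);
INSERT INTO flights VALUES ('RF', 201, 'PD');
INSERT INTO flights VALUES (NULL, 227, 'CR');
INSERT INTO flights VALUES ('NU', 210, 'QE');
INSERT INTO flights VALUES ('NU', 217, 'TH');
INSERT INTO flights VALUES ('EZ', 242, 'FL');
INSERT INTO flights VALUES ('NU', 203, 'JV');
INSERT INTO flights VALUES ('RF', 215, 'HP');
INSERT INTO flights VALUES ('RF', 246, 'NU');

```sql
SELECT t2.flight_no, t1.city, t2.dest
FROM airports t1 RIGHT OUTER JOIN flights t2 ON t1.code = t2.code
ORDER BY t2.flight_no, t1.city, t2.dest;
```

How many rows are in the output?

RIGHT JOIN keeps every row from `flights`; unmatched rows get NULL for `airports`'s columns.
Matching on t1.code = t2.code. A NULL in a compared column never satisfies the condition.
Matched pairs: 5; unmatched t2 rows kept: 4.
Total: 5 matched + 4 padded = 9 rows.

9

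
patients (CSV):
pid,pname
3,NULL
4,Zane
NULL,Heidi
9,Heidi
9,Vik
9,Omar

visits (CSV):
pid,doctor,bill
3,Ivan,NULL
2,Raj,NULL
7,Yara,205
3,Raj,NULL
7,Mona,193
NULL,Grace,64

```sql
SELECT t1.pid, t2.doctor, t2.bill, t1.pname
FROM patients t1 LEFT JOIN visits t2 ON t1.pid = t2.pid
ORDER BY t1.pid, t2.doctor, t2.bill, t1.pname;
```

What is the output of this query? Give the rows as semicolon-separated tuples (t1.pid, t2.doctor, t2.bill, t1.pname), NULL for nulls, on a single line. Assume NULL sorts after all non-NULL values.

LEFT JOIN keeps every row from `patients`; unmatched rows get NULL for `visits`'s columns.
Matching on t1.pid = t2.pid. A NULL in a compared column never satisfies the condition.
- t1 (pid=3) pairs with 2 row(s) of t2.
- t1 (pid=4) has no partner → padded with NULL.
- t1 (pid=NULL) has no partner → padded with NULL.
- t1 (pid=9) has no partner → padded with NULL.
- t1 (pid=9) has no partner → padded with NULL.
- t1 (pid=9) has no partner → padded with NULL.
After projecting and ordering:
t1.pid | t2.doctor | t2.bill | t1.pname
3 | Ivan | NULL | NULL
3 | Raj | NULL | NULL
4 | NULL | NULL | Zane
9 | NULL | NULL | Heidi
9 | NULL | NULL | Omar
9 | NULL | NULL | Vik
NULL | NULL | NULL | Heidi

(3, Ivan, NULL, NULL); (3, Raj, NULL, NULL); (4, NULL, NULL, Zane); (9, NULL, NULL, Heidi); (9, NULL, NULL, Omar); (9, NULL, NULL, Vik); (NULL, NULL, NULL, Heidi)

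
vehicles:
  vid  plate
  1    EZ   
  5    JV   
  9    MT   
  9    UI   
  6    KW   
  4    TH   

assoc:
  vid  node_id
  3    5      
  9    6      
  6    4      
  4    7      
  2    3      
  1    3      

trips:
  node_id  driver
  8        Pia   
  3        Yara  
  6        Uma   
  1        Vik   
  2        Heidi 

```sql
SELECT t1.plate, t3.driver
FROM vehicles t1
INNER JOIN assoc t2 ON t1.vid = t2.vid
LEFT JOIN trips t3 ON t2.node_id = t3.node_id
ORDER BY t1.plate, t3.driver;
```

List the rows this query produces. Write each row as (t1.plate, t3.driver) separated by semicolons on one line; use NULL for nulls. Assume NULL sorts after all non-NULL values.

(EZ, Yara); (KW, NULL); (MT, Uma); (TH, NULL); (UI, Uma)

Evaluate left to right. First `vehicles t1 INNER JOIN assoc t2` on vid: 5 row(s).
Then LEFT JOIN `trips t3` on node_id: each of those 5 rows is kept; rows whose t2.node_id has no match in t3 get NULL for t3's columns.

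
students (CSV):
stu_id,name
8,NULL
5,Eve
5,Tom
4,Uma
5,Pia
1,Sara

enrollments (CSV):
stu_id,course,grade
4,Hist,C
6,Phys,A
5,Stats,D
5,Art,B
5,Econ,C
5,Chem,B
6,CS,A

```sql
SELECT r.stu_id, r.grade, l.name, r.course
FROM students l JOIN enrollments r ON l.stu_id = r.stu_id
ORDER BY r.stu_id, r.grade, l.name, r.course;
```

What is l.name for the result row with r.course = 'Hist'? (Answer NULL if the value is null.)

Uma

INNER JOIN keeps only pairs where the ON condition holds.
Matching on l.stu_id = r.stu_id.
- l row (stu_id=8): no match → dropped.
- l row (stu_id=5): matches 4 r row(s) → 4 output row(s).
- l row (stu_id=5): matches 4 r row(s) → 4 output row(s).
- l row (stu_id=4): matches 1 r row(s) → 1 output row(s).
- l row (stu_id=5): matches 4 r row(s) → 4 output row(s).
- l row (stu_id=1): no match → dropped.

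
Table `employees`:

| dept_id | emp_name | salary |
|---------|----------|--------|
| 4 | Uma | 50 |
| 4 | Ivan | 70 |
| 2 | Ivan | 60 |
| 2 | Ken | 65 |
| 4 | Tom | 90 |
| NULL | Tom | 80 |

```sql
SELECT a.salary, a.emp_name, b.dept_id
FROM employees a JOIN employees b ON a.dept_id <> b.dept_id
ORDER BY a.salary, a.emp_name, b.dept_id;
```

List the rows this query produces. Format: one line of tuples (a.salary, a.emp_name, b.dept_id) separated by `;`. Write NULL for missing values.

INNER JOIN keeps only pairs where the ON condition holds.
Matching on a.dept_id <> b.dept_id. A NULL in a compared column never satisfies the condition.
- a row (dept_id=4): matches 2 b row(s) → 2 output row(s).
- a row (dept_id=4): matches 2 b row(s) → 2 output row(s).
- a row (dept_id=2): matches 3 b row(s) → 3 output row(s).
- a row (dept_id=2): matches 3 b row(s) → 3 output row(s).
- a row (dept_id=4): matches 2 b row(s) → 2 output row(s).
- a row (dept_id=NULL): no match → dropped.

(50, Uma, 2); (50, Uma, 2); (60, Ivan, 4); (60, Ivan, 4); (60, Ivan, 4); (65, Ken, 4); (65, Ken, 4); (65, Ken, 4); (70, Ivan, 2); (70, Ivan, 2); (90, Tom, 2); (90, Tom, 2)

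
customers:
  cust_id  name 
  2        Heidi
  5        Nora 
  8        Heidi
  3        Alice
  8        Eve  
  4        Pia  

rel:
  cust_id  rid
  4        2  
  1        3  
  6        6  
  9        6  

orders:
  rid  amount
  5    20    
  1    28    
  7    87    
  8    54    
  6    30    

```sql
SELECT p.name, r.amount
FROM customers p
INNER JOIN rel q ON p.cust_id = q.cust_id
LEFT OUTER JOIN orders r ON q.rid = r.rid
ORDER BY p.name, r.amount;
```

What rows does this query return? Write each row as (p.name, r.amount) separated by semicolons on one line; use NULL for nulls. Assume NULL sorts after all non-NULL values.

(Pia, NULL)

Joins associate left-to-right: customers INNER JOIN rel on cust_id gives 1 intermediate row(s).
Then LEFT JOIN `orders r` on rid: each of those 1 rows is kept; rows whose q.rid has no match in r get NULL for r's columns.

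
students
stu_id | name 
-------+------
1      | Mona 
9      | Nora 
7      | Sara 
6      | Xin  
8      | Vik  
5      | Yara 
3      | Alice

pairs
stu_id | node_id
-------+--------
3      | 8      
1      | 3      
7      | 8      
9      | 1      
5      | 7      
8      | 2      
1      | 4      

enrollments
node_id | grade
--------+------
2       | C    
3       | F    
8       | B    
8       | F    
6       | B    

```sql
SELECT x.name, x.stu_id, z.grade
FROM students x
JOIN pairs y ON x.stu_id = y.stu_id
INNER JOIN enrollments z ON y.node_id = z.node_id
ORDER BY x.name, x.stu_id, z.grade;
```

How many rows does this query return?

Step 1 — x INNER JOIN y on stu_id → 7 row(s).
Then INNER JOIN `enrollments z` on node_id: keep only rows whose y.node_id appears in z.
Result: 6 row(s).

6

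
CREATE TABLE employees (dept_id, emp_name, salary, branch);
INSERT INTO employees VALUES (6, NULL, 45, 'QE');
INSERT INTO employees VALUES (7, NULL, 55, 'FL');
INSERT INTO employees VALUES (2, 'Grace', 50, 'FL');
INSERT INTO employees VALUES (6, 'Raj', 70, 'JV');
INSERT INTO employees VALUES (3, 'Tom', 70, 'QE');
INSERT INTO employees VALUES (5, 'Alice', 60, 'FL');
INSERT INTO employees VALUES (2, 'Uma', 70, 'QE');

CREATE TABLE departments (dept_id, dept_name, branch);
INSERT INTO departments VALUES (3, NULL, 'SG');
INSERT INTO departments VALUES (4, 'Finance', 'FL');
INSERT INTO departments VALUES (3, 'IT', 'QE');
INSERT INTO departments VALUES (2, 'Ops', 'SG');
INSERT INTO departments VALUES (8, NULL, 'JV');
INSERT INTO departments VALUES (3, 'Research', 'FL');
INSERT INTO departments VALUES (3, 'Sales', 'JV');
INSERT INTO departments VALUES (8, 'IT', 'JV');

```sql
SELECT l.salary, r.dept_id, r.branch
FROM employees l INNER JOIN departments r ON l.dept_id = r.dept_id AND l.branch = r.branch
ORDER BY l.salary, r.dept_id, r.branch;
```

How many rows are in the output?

INNER JOIN keeps only pairs where the ON condition holds.
Matching on l.dept_id = r.dept_id AND l.branch = r.branch.
Matched pairs: 1.
Total: 1 rows.

1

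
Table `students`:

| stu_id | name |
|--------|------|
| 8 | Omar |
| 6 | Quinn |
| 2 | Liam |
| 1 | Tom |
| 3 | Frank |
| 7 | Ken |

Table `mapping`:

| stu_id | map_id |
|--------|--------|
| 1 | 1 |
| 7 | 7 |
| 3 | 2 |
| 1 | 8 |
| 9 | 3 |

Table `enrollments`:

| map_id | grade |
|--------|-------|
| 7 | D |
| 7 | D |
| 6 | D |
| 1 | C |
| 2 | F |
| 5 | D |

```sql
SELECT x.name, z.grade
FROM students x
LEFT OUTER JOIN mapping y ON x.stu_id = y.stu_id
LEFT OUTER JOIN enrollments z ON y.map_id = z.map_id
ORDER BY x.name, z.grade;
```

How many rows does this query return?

8

Joins associate left-to-right: students LEFT JOIN mapping on stu_id gives 7 intermediate row(s).
Then LEFT JOIN `enrollments z` on map_id: each of those 7 rows is kept; rows whose y.map_id has no match in z get NULL for z's columns.
Result: 8 row(s).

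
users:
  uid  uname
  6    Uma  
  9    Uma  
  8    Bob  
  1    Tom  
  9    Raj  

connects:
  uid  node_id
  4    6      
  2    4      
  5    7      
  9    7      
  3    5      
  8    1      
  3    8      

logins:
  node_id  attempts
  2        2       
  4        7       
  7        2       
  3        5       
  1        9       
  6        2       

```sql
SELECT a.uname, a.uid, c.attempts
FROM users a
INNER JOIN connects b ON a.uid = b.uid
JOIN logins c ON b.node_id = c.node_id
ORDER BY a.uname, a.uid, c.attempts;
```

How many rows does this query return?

Step 1 — a INNER JOIN b on uid → 3 row(s).
Then INNER JOIN `logins c` on node_id: keep only rows whose b.node_id appears in c.
Result: 3 row(s).

3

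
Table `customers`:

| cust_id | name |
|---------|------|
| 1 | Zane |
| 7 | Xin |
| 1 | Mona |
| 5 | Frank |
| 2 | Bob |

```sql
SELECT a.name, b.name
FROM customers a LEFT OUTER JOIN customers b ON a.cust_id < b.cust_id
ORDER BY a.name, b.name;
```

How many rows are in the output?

10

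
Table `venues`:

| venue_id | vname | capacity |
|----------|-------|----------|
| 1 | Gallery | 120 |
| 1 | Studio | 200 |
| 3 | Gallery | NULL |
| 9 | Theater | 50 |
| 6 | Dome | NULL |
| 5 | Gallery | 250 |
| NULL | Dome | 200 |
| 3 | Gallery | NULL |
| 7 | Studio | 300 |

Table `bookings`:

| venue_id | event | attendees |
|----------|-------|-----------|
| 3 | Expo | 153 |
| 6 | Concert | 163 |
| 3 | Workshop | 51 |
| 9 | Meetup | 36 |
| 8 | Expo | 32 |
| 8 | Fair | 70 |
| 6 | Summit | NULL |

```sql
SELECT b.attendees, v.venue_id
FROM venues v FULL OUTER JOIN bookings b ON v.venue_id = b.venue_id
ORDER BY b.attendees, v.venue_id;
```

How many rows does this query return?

14

FULL OUTER JOIN keeps every row from both sides; unmatched rows get NULL for the other side's columns.
Matching on v.venue_id = b.venue_id. A NULL in a compared column never satisfies the condition.
Matched pairs: 7; unmatched v rows kept: 5; unmatched b rows kept: 2.
Total: 7 matched + 7 padded = 14 rows.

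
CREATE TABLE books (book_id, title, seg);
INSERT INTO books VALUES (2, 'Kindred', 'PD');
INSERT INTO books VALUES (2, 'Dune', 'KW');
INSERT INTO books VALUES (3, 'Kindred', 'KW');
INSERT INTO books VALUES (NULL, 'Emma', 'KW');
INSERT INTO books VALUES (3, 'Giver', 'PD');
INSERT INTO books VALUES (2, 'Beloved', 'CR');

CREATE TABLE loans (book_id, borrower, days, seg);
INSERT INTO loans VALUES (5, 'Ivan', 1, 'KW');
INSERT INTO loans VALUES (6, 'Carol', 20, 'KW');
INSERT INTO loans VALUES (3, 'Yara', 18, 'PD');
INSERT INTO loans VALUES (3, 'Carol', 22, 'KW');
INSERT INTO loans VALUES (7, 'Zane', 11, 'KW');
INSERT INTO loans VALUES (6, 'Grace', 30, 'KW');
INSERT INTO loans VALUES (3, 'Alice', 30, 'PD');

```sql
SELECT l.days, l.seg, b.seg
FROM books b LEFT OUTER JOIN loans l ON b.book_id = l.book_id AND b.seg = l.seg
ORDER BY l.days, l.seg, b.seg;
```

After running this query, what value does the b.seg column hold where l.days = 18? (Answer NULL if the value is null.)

PD

LEFT JOIN keeps every row from `books`; unmatched rows get NULL for `loans`'s columns.
Matching on b.book_id = l.book_id AND b.seg = l.seg. A NULL in a compared column never satisfies the condition.
Matched pairs: 3; unmatched b rows kept: 4.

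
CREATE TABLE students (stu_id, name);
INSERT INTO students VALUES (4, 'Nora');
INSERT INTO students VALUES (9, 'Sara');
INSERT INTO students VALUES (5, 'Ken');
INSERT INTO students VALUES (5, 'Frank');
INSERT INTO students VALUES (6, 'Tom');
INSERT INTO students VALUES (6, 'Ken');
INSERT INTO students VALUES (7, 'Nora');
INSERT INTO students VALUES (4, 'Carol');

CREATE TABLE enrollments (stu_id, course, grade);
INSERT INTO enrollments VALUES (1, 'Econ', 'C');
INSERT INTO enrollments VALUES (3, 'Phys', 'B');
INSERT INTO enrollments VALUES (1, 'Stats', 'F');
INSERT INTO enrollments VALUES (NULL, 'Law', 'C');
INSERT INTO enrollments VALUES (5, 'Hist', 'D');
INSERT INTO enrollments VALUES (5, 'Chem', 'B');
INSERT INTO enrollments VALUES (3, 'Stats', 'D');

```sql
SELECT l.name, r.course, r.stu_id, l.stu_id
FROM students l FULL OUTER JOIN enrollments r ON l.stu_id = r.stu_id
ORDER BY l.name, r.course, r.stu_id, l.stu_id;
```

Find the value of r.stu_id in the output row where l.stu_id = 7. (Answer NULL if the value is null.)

NULL

FULL OUTER JOIN keeps every row from both sides; unmatched rows get NULL for the other side's columns.
Matching on l.stu_id = r.stu_id. A NULL in a compared column never satisfies the condition.
- l row (stu_id=4): no match → kept, r columns NULL.
- l row (stu_id=9): no match → kept, r columns NULL.
- l row (stu_id=5): matches 2 r row(s) → 2 output row(s).
- l row (stu_id=5): matches 2 r row(s) → 2 output row(s).
- l row (stu_id=6): no match → kept, r columns NULL.
- l row (stu_id=6): no match → kept, r columns NULL.
- l row (stu_id=7): no match → kept, r columns NULL.
- l row (stu_id=4): no match → kept, r columns NULL.
- plus 5 unmatched r row(s), each kept with NULL l columns.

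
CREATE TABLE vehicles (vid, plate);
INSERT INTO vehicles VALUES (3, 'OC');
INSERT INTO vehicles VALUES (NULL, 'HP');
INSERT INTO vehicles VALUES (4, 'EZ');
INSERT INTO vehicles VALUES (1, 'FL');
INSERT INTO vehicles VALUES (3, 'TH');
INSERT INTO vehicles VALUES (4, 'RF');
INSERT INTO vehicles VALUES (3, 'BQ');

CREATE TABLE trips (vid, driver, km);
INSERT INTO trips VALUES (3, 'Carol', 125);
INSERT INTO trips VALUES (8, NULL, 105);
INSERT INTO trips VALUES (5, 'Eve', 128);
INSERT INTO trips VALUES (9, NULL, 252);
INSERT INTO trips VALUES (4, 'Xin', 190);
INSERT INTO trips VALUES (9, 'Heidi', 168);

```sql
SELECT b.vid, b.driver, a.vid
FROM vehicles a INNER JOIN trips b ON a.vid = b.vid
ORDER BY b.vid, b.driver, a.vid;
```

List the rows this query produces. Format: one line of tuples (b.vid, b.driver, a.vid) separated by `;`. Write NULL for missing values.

INNER JOIN keeps only pairs where the ON condition holds.
Matching on a.vid = b.vid. A NULL in a compared column never satisfies the condition.
- a row (vid=3): matches 1 b row(s) → 1 output row(s).
- a row (vid=NULL): no match → dropped.
- a row (vid=4): matches 1 b row(s) → 1 output row(s).
- a row (vid=1): no match → dropped.
- a row (vid=3): matches 1 b row(s) → 1 output row(s).
- a row (vid=4): matches 1 b row(s) → 1 output row(s).
- a row (vid=3): matches 1 b row(s) → 1 output row(s).
After projecting and ordering:
b.vid | b.driver | a.vid
3 | Carol | 3
3 | Carol | 3
3 | Carol | 3
4 | Xin | 4
4 | Xin | 4

(3, Carol, 3); (3, Carol, 3); (3, Carol, 3); (4, Xin, 4); (4, Xin, 4)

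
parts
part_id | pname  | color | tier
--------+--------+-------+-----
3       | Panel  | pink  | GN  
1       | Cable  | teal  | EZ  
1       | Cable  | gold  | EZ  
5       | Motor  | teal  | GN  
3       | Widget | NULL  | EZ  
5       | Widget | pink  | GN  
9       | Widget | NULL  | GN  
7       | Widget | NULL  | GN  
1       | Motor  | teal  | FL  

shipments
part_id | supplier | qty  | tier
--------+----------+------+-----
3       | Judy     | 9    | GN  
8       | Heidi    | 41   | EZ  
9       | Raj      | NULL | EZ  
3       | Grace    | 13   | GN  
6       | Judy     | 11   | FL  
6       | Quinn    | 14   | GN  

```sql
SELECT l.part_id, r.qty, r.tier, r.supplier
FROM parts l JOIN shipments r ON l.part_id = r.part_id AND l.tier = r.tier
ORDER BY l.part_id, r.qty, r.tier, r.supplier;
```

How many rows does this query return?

INNER JOIN keeps only pairs where the ON condition holds.
Matching on l.part_id = r.part_id AND l.tier = r.tier.
- l[0] part_id=3, tier=GN → 2 match(es) in r → 2 row(s).
- l[1] part_id=1, tier=EZ → no match; dropped.
- l[2] part_id=1, tier=EZ → no match; dropped.
- l[3] part_id=5, tier=GN → no match; dropped.
- l[4] part_id=3, tier=EZ → no match; dropped.
- l[5] part_id=5, tier=GN → no match; dropped.
- l[6] part_id=9, tier=GN → no match; dropped.
- l[7] part_id=7, tier=GN → no match; dropped.
- l[8] part_id=1, tier=FL → no match; dropped.
Total: 2 rows.

2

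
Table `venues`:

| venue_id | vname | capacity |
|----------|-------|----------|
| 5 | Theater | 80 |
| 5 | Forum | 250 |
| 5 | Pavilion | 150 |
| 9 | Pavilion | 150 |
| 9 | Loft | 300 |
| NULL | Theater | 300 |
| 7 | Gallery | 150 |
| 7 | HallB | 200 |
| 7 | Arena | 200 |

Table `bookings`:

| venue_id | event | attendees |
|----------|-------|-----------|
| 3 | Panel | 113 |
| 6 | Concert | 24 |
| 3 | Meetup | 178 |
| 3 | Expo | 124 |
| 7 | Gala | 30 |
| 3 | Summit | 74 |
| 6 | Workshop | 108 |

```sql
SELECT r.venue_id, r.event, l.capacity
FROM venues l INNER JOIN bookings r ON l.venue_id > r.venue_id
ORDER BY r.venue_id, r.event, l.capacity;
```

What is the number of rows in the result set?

44

INNER JOIN keeps only pairs where the ON condition holds.
Matching on l.venue_id > r.venue_id. A NULL in a compared column never satisfies the condition.
Matched pairs: 44.
Total: 44 rows.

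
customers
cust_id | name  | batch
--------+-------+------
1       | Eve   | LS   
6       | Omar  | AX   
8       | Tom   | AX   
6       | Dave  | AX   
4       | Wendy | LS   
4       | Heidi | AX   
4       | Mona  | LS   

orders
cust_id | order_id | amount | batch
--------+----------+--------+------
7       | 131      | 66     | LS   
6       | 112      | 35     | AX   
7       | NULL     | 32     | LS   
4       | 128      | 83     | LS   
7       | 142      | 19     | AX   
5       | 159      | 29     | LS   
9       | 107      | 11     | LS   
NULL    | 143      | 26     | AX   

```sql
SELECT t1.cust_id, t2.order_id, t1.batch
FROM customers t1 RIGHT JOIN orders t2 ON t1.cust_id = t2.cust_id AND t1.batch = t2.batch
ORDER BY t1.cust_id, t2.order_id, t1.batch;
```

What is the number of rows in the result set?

10

RIGHT JOIN keeps every row from `orders`; unmatched rows get NULL for `customers`'s columns.
Matching on t1.cust_id = t2.cust_id AND t1.batch = t2.batch. A NULL in a compared column never satisfies the condition.
- t1 (cust_id=1, batch=LS) has no partner in t2.
- t1 (cust_id=6, batch=AX) pairs with 1 row(s) of t2.
- t1 (cust_id=8, batch=AX) has no partner in t2.
- t1 (cust_id=6, batch=AX) pairs with 1 row(s) of t2.
- t1 (cust_id=4, batch=LS) pairs with 1 row(s) of t2.
- t1 (cust_id=4, batch=AX) has no partner in t2.
- t1 (cust_id=4, batch=LS) pairs with 1 row(s) of t2.
- plus 6 unmatched t2 row(s), each kept with NULL t1 columns.
Total: 4 matched + 6 padded = 10 rows.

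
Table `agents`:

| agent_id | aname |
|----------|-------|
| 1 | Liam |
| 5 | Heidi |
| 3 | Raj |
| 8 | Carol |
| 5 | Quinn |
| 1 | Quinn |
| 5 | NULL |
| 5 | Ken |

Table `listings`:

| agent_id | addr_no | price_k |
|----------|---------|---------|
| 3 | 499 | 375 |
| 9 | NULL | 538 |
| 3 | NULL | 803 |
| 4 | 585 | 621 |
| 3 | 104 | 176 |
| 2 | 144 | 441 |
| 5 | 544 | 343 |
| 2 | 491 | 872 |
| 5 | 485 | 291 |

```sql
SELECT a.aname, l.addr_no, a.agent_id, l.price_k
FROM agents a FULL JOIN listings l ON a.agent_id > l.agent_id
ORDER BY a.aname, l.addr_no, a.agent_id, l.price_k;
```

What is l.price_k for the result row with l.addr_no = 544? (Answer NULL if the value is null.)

343

FULL OUTER JOIN keeps every row from both sides; unmatched rows get NULL for the other side's columns.
Matching on a.agent_id > l.agent_id.
Matched pairs: 34; unmatched a rows kept: 2; unmatched l rows kept: 1.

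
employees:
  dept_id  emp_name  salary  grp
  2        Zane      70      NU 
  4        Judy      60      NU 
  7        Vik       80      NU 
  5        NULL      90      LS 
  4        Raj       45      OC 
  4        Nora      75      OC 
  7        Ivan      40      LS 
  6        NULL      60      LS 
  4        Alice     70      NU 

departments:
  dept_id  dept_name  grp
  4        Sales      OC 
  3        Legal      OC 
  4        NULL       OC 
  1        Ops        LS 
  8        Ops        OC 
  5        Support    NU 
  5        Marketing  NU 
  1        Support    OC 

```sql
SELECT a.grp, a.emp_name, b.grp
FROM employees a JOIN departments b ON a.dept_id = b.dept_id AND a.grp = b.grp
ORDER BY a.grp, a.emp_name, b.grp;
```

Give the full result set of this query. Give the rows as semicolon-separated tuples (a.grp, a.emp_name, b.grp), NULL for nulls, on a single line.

(OC, Nora, OC); (OC, Nora, OC); (OC, Raj, OC); (OC, Raj, OC)

INNER JOIN keeps only pairs where the ON condition holds.
Matching on a.dept_id = b.dept_id AND a.grp = b.grp.
- dept_id=2, grp=NU: no matching b row, dropped.
- dept_id=4, grp=NU: no matching b row, dropped.
- dept_id=7, grp=NU: no matching b row, dropped.
- dept_id=5, grp=LS: no matching b row, dropped.
- dept_id=4, grp=OC: 2 matching b row(s), so 2 row(s) emitted.
- dept_id=4, grp=OC: 2 matching b row(s), so 2 row(s) emitted.
- dept_id=7, grp=LS: no matching b row, dropped.
- dept_id=6, grp=LS: no matching b row, dropped.
- dept_id=4, grp=NU: no matching b row, dropped.
After projecting and ordering:
a.grp | a.emp_name | b.grp
OC | Nora | OC
OC | Nora | OC
OC | Raj | OC
OC | Raj | OC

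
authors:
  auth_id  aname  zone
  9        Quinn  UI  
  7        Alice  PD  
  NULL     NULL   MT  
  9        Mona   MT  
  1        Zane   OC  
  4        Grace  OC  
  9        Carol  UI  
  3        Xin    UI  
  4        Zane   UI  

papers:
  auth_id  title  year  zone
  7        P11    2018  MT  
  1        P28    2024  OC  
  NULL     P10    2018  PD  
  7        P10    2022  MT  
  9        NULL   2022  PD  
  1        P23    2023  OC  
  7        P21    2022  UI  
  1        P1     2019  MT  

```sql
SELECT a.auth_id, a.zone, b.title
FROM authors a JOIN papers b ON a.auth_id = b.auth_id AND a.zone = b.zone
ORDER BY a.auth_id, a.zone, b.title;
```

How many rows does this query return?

2

INNER JOIN keeps only pairs where the ON condition holds.
Matching on a.auth_id = b.auth_id AND a.zone = b.zone. A NULL in a compared column never satisfies the condition.
- a row (auth_id=9, zone=UI): no match → dropped.
- a row (auth_id=7, zone=PD): no match → dropped.
- a row (auth_id=NULL, zone=MT): no match → dropped.
- a row (auth_id=9, zone=MT): no match → dropped.
- a row (auth_id=1, zone=OC): matches 2 b row(s) → 2 output row(s).
- a row (auth_id=4, zone=OC): no match → dropped.
- a row (auth_id=9, zone=UI): no match → dropped.
- a row (auth_id=3, zone=UI): no match → dropped.
- a row (auth_id=4, zone=UI): no match → dropped.
Total: 2 rows.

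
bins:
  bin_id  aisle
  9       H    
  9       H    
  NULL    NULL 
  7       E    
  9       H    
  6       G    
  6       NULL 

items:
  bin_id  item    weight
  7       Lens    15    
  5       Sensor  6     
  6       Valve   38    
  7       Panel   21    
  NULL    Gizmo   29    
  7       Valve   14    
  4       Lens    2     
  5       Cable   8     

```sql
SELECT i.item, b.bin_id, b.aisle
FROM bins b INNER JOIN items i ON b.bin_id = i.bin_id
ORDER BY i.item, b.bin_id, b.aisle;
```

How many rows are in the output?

5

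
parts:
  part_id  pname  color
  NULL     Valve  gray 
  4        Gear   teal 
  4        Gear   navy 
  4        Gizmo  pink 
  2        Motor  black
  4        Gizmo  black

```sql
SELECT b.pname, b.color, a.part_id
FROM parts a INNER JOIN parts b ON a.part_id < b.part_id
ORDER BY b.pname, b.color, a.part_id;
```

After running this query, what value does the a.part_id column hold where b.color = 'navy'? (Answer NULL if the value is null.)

INNER JOIN keeps only pairs where the ON condition holds.
Matching on a.part_id < b.part_id. A NULL in a compared column never satisfies the condition.
- a row (part_id=NULL): no match → dropped.
- a row (part_id=4): no match → dropped.
- a row (part_id=4): no match → dropped.
- a row (part_id=4): no match → dropped.
- a row (part_id=2): matches 4 b row(s) → 4 output row(s).
- a row (part_id=4): no match → dropped.

2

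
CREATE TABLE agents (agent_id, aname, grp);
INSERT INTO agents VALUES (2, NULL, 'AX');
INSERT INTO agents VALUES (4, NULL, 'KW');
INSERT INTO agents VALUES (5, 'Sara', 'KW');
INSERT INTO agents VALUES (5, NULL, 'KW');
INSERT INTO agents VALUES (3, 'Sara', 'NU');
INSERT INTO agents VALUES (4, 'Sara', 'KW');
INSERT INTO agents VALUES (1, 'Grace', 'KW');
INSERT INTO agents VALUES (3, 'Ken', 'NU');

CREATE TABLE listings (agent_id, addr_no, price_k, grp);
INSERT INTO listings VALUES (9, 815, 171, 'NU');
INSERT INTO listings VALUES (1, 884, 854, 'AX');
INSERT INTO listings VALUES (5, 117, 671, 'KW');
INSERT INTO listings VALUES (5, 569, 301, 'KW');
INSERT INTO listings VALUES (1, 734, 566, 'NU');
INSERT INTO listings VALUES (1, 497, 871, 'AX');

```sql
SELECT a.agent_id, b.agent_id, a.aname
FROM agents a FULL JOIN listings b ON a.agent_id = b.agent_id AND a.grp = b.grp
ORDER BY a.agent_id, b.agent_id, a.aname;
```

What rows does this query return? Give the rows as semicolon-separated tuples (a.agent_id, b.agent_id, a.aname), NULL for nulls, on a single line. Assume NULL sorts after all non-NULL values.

FULL OUTER JOIN keeps every row from both sides; unmatched rows get NULL for the other side's columns.
Matching on a.agent_id = b.agent_id AND a.grp = b.grp.
- a[0] agent_id=2, grp=AX → no match; kept with NULLs on the b side.
- a[1] agent_id=4, grp=KW → no match; kept with NULLs on the b side.
- a[2] agent_id=5, grp=KW → 2 match(es) in b → 2 row(s).
- a[3] agent_id=5, grp=KW → 2 match(es) in b → 2 row(s).
- a[4] agent_id=3, grp=NU → no match; kept with NULLs on the b side.
- a[5] agent_id=4, grp=KW → no match; kept with NULLs on the b side.
- a[6] agent_id=1, grp=KW → no match; kept with NULLs on the b side.
- a[7] agent_id=3, grp=NU → no match; kept with NULLs on the b side.
- plus 4 unmatched b row(s), each kept with NULL a columns.

(1, NULL, Grace); (2, NULL, NULL); (3, NULL, Ken); (3, NULL, Sara); (4, NULL, Sara); (4, NULL, NULL); (5, 5, Sara); (5, 5, Sara); (5, 5, NULL); (5, 5, NULL); (NULL, 1, NULL); (NULL, 1, NULL); (NULL, 1, NULL); (NULL, 9, NULL)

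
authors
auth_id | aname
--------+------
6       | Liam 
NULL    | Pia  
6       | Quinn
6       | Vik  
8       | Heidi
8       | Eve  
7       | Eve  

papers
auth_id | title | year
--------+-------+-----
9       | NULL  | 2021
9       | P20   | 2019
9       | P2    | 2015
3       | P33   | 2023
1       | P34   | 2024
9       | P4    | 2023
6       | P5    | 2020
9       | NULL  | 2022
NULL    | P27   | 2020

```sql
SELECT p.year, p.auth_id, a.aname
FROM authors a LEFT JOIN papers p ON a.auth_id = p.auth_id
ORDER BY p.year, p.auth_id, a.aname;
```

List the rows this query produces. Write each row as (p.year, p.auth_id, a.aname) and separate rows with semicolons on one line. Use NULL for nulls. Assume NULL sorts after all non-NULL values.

(2020, 6, Liam); (2020, 6, Quinn); (2020, 6, Vik); (NULL, NULL, Eve); (NULL, NULL, Eve); (NULL, NULL, Heidi); (NULL, NULL, Pia)

LEFT JOIN keeps every row from `authors`; unmatched rows get NULL for `papers`'s columns.
Matching on a.auth_id = p.auth_id. A NULL in a compared column never satisfies the condition.
- a row (auth_id=6): matches 1 p row(s) → 1 output row(s).
- a row (auth_id=NULL): no match → kept, p columns NULL.
- a row (auth_id=6): matches 1 p row(s) → 1 output row(s).
- a row (auth_id=6): matches 1 p row(s) → 1 output row(s).
- a row (auth_id=8): no match → kept, p columns NULL.
- a row (auth_id=8): no match → kept, p columns NULL.
- a row (auth_id=7): no match → kept, p columns NULL.
After projecting and ordering:
p.year | p.auth_id | a.aname
2020 | 6 | Liam
2020 | 6 | Quinn
2020 | 6 | Vik
NULL | NULL | Eve
NULL | NULL | Eve
NULL | NULL | Heidi
NULL | NULL | Pia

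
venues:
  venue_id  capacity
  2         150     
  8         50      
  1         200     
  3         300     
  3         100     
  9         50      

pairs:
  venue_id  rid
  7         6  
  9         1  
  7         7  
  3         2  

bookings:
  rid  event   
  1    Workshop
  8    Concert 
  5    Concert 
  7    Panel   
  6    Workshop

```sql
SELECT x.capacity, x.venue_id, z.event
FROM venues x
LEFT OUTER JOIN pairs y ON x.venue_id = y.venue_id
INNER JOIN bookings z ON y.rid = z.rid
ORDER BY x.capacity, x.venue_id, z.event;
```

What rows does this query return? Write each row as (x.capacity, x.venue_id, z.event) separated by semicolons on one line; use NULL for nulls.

Step 1 — x LEFT JOIN y on venue_id → 6 row(s).
Then INNER JOIN `bookings z` on rid: keep only rows whose y.rid appears in z.

(50, 9, Workshop)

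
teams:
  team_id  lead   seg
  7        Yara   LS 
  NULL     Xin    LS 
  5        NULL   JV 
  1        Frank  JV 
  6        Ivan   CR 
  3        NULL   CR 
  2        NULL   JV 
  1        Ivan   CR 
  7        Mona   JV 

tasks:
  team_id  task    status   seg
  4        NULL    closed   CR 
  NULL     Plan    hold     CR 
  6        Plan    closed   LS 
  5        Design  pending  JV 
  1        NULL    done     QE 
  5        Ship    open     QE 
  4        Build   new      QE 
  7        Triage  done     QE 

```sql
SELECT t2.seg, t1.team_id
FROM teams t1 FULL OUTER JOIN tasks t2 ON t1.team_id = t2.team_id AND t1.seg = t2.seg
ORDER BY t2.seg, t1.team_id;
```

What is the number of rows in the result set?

16

FULL OUTER JOIN keeps every row from both sides; unmatched rows get NULL for the other side's columns.
Matching on t1.team_id = t2.team_id AND t1.seg = t2.seg. A NULL in a compared column never satisfies the condition.
Matched pairs: 1; unmatched t1 rows kept: 8; unmatched t2 rows kept: 7.
Total: 1 matched + 15 padded = 16 rows.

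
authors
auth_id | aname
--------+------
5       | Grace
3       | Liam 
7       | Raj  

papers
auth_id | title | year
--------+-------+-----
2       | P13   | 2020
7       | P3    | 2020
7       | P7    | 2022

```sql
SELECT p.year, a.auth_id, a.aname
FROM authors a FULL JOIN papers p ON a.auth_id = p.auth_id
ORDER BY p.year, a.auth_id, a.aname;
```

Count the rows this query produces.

5

FULL OUTER JOIN keeps every row from both sides; unmatched rows get NULL for the other side's columns.
Matching on a.auth_id = p.auth_id.
- a[0] auth_id=5 → no match; kept with NULLs on the p side.
- a[1] auth_id=3 → no match; kept with NULLs on the p side.
- a[2] auth_id=7 → 2 match(es) in p → 2 row(s).
- 1 p row(s) had no a match → kept, a columns NULL.
Total: 2 matched + 3 padded = 5 rows.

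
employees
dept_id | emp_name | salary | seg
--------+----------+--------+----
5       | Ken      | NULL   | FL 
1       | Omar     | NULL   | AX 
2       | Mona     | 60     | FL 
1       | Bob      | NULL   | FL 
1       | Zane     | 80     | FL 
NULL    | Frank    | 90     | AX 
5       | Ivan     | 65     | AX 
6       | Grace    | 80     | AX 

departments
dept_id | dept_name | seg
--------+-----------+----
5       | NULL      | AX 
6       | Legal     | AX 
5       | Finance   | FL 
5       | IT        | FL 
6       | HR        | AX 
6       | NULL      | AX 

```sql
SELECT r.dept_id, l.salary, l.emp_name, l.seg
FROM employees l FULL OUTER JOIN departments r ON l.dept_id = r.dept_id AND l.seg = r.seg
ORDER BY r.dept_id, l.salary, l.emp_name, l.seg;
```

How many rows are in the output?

11

FULL OUTER JOIN keeps every row from both sides; unmatched rows get NULL for the other side's columns.
Matching on l.dept_id = r.dept_id AND l.seg = r.seg. A NULL in a compared column never satisfies the condition.
- l row (dept_id=5, seg=FL): matches 2 r row(s) → 2 output row(s).
- l row (dept_id=1, seg=AX): no match → kept, r columns NULL.
- l row (dept_id=2, seg=FL): no match → kept, r columns NULL.
- l row (dept_id=1, seg=FL): no match → kept, r columns NULL.
- l row (dept_id=1, seg=FL): no match → kept, r columns NULL.
- l row (dept_id=NULL, seg=AX): no match → kept, r columns NULL.
- l row (dept_id=5, seg=AX): matches 1 r row(s) → 1 output row(s).
- l row (dept_id=6, seg=AX): matches 3 r row(s) → 3 output row(s).
Total: 6 matched + 5 padded = 11 rows.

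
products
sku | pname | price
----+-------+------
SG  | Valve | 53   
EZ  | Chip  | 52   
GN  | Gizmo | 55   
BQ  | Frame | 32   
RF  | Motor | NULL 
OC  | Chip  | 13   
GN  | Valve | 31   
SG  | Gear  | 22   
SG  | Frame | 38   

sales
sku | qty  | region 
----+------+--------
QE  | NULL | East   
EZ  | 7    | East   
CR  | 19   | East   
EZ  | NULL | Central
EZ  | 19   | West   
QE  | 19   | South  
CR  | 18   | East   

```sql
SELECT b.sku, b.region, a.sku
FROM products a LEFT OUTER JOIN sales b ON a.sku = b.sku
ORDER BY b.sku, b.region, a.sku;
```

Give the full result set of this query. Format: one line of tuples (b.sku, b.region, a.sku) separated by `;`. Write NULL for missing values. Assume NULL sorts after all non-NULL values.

LEFT JOIN keeps every row from `products`; unmatched rows get NULL for `sales`'s columns.
Matching on a.sku = b.sku.
- a row (sku=SG): no match → kept, b columns NULL.
- a row (sku=EZ): matches 3 b row(s) → 3 output row(s).
- a row (sku=GN): no match → kept, b columns NULL.
- a row (sku=BQ): no match → kept, b columns NULL.
- a row (sku=RF): no match → kept, b columns NULL.
- a row (sku=OC): no match → kept, b columns NULL.
- a row (sku=GN): no match → kept, b columns NULL.
- a row (sku=SG): no match → kept, b columns NULL.
- a row (sku=SG): no match → kept, b columns NULL.

(EZ, Central, EZ); (EZ, East, EZ); (EZ, West, EZ); (NULL, NULL, BQ); (NULL, NULL, GN); (NULL, NULL, GN); (NULL, NULL, OC); (NULL, NULL, RF); (NULL, NULL, SG); (NULL, NULL, SG); (NULL, NULL, SG)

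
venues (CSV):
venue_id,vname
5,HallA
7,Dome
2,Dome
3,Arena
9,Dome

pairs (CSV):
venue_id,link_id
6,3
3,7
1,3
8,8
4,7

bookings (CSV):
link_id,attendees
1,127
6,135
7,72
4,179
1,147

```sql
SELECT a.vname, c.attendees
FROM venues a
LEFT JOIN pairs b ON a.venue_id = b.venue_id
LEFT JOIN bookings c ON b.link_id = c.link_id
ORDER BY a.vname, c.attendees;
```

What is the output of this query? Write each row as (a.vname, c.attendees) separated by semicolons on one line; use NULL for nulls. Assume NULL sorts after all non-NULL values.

(Arena, 72); (Dome, NULL); (Dome, NULL); (Dome, NULL); (HallA, NULL)

Step 1 — a LEFT JOIN b on venue_id → 5 row(s).
Then LEFT JOIN `bookings c` on link_id: each of those 5 rows is kept; rows whose b.link_id has no match in c get NULL for c's columns.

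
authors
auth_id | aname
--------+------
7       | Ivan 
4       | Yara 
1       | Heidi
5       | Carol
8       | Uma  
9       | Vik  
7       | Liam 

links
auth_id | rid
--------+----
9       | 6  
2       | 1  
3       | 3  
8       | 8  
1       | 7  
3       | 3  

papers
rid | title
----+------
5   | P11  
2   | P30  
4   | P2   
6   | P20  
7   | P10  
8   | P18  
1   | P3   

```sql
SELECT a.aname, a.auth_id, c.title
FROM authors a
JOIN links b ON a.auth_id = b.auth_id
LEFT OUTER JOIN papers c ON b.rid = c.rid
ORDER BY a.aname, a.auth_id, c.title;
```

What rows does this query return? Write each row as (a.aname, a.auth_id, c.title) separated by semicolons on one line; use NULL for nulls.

Step 1 — a INNER JOIN b on auth_id → 3 row(s).
Then LEFT JOIN `papers c` on rid: each of those 3 rows is kept; rows whose b.rid has no match in c get NULL for c's columns.

(Heidi, 1, P10); (Uma, 8, P18); (Vik, 9, P20)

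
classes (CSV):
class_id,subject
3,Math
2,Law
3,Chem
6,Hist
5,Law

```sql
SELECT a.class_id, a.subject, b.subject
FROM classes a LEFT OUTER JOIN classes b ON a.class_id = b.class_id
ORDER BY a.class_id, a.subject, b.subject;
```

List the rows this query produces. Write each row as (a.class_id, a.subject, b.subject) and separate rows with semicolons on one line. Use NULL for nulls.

LEFT JOIN keeps every row from `classes a`; unmatched rows get NULL for `classes b`'s columns.
Matching on a.class_id = b.class_id.
- class_id=3: 2 matching b row(s), so 2 row(s) emitted.
- class_id=2: 1 matching b row(s), so 1 row(s) emitted.
- class_id=3: 2 matching b row(s), so 2 row(s) emitted.
- class_id=6: 1 matching b row(s), so 1 row(s) emitted.
- class_id=5: 1 matching b row(s), so 1 row(s) emitted.
After projecting and ordering:
a.class_id | a.subject | b.subject
2 | Law | Law
3 | Chem | Chem
3 | Chem | Math
3 | Math | Chem
3 | Math | Math
5 | Law | Law
6 | Hist | Hist

(2, Law, Law); (3, Chem, Chem); (3, Chem, Math); (3, Math, Chem); (3, Math, Math); (5, Law, Law); (6, Hist, Hist)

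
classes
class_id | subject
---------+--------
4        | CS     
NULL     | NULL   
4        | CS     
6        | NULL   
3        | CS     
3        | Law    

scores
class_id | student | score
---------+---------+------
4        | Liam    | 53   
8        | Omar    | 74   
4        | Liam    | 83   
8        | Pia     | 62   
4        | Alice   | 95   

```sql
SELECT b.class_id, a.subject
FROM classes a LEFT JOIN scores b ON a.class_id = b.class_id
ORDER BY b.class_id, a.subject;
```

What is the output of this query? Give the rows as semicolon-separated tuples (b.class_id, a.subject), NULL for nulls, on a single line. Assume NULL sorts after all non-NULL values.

LEFT JOIN keeps every row from `classes`; unmatched rows get NULL for `scores`'s columns.
Matching on a.class_id = b.class_id. A NULL in a compared column never satisfies the condition.
- a (class_id=4) pairs with 3 row(s) of b.
- a (class_id=NULL) has no partner → padded with NULL.
- a (class_id=4) pairs with 3 row(s) of b.
- a (class_id=6) has no partner → padded with NULL.
- a (class_id=3) has no partner → padded with NULL.
- a (class_id=3) has no partner → padded with NULL.
After projecting and ordering:
b.class_id | a.subject
4 | CS
4 | CS
4 | CS
4 | CS
4 | CS
4 | CS
NULL | CS
NULL | Law
NULL | NULL
NULL | NULL

(4, CS); (4, CS); (4, CS); (4, CS); (4, CS); (4, CS); (NULL, CS); (NULL, Law); (NULL, NULL); (NULL, NULL)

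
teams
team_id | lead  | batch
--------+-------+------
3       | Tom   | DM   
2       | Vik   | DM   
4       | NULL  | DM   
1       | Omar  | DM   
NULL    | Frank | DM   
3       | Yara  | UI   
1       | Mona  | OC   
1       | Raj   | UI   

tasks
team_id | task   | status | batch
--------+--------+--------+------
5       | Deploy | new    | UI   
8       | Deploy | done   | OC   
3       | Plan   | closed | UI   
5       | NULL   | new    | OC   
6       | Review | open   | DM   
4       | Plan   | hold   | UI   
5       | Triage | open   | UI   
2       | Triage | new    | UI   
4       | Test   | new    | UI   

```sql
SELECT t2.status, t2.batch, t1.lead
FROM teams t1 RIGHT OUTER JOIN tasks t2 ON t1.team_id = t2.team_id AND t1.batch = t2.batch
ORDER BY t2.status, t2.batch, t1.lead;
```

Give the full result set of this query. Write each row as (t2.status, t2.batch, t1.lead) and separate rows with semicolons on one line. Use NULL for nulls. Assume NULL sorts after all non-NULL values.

(closed, UI, Yara); (done, OC, NULL); (hold, UI, NULL); (new, OC, NULL); (new, UI, NULL); (new, UI, NULL); (new, UI, NULL); (open, DM, NULL); (open, UI, NULL)

RIGHT JOIN keeps every row from `tasks`; unmatched rows get NULL for `teams`'s columns.
Matching on t1.team_id = t2.team_id AND t1.batch = t2.batch. A NULL in a compared column never satisfies the condition.
Matched pairs: 1; unmatched t2 rows kept: 8.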